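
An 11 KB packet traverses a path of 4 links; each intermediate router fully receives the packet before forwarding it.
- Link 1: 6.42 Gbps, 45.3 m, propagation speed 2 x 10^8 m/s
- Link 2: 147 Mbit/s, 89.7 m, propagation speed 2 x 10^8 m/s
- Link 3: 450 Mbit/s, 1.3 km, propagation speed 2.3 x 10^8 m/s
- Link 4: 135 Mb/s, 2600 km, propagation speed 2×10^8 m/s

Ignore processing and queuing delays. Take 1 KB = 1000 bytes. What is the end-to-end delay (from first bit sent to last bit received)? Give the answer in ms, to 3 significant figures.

L = 88000 bits.
Transmission delays (L/R per hop): 0.0137072, 0.598639, 0.195556, 0.651852 ms; sum = 1.45975 ms.
Propagation delays (d/s per hop): 0.0002265, 0.0004485, 0.00565217, 13 ms; sum = 13.0063 ms.
End-to-end = 14.5 ms.

14.5 ms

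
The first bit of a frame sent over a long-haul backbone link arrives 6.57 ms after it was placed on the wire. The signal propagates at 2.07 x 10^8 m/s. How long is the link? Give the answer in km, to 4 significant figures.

1360 km

d = s × t_prop = 2.07e+08 × 0.00657 = 1360 km.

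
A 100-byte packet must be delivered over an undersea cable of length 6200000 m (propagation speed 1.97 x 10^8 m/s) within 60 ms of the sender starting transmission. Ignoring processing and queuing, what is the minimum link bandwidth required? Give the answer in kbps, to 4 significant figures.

28.04 kbps

L = 800 bits.
Propagation delay = 6200000 / 197000000 = 31.4721 ms.
Transmission budget = 60 − 31.4721 = 28.5279 ms.
R ≥ L / t_tx = 800 bits / 0.0285279 s = 28.04 kbps.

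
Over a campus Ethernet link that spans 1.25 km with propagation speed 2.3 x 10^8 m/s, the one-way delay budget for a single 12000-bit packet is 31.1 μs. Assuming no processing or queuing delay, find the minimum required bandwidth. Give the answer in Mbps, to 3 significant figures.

Propagation delay = 1250 / 2.3e+08 = 5.43478 μs.
Transmission budget = 31.1 − 5.43478 = 25.6652 μs.
R ≥ L / t_tx = 12000 bits / 2.56652e-05 s = 468 Mbps.

468 Mbps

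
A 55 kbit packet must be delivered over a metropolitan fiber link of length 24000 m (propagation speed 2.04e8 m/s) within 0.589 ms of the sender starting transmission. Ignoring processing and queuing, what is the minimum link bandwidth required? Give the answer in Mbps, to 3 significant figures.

Propagation delay = 24000 / 204000000 = 0.117647 ms.
Transmission budget = 0.589 − 0.117647 = 0.471353 ms.
R ≥ L / t_tx = 55000 bits / 0.000471353 s = 117 Mbps.

117 Mbps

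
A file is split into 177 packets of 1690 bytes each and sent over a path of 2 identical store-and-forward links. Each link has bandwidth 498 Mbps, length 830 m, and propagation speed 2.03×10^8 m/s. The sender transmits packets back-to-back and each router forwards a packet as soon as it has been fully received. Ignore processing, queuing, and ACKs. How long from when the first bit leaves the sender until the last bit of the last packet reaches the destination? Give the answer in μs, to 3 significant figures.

4840 μs

Per-hop transmission t_tx = L/R = 13520/498000000 = 27.1486 μs.
Per-hop propagation t_prop = 830/2.03e+08 = 4.08867 μs.
Pipeline fill: first packet needs 2·t_tx to clear all hops; remaining 176 packets each add one t_tx.
Total = (2+177-1)·t_tx + 2·t_prop = 178·27.1486 + 2·4.08867 = 4840 μs.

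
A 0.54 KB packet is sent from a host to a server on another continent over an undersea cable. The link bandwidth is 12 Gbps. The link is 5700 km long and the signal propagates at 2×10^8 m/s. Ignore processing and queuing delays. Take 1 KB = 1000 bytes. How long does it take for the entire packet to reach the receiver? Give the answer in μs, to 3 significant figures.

28500 μs

L = 4320 bits.
Transmission delay = L/R = 4320 / 12000000000 = 0.36 μs.
Propagation delay = d/s = 5700000 m / 200000000 m/s = 28500 μs.
Total = 28500 μs.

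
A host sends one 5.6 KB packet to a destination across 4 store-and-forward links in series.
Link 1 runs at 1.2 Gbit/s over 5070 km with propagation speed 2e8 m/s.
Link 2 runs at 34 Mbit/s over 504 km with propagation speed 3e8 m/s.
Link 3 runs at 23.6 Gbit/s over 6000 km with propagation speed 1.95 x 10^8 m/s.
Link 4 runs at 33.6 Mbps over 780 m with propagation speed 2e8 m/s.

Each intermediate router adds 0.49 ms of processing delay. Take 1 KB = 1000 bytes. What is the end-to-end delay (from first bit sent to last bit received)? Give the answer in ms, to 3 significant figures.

L = 44800 bits.
Transmission delays (L/R per hop): 0.0373333, 1.31765, 0.00189831, 1.33333 ms; sum = 2.69021 ms.
Propagation delays (d/s per hop): 25.35, 1.68, 30.7692, 0.0039 ms; sum = 57.8031 ms.
Processing at 3 router(s): 3 × 0.49 ms = 1.47 ms.
End-to-end = 62.0 ms.

62.0 ms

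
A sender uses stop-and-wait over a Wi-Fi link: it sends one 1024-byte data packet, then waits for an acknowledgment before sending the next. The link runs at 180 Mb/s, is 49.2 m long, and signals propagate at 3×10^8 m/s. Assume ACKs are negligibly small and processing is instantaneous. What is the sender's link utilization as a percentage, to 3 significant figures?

t_tx = L/R = 8192/180000000 = 4.55111e-05 s.
t_prop = 49.2/300000000 = 1.64e-07 s; RTT = 3.28e-07 s.
Cycle = t_tx + RTT = 4.58391e-05 s.
Utilization = t_tx / cycle = 4.55111e-05/4.58391e-05 = 99.3 %.

99.3 %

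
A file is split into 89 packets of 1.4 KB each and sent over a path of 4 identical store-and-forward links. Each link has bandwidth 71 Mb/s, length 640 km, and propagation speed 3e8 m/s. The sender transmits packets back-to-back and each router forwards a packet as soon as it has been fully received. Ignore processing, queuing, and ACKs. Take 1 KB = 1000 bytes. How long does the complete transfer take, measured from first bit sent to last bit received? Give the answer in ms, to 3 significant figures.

23.0 ms

Per-hop transmission t_tx = L/R = 11200/71000000 = 0.157746 ms.
Per-hop propagation t_prop = 640000/300000000 = 2.13333 ms.
Pipeline fill: first packet needs 4·t_tx to clear all hops; remaining 88 packets each add one t_tx.
Total = (4+89-1)·t_tx + 4·t_prop = 92·0.157746 + 4·2.13333 = 23.0 ms.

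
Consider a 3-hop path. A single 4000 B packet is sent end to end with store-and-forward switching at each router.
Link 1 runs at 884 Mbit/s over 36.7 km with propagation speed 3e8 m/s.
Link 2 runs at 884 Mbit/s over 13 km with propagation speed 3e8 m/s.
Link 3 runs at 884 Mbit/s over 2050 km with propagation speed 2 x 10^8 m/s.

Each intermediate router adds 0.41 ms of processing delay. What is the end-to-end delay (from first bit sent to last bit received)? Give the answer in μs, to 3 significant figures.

11300 μs

L = 4000 × 8 = 32000 bits.
Transmission delay per hop = L/R = 32000/884000000 = 36.1991 μs; 3 hops → 108.597 μs.
Propagation delays (d/s per hop): 122.333, 43.3333, 10250 μs; sum = 10415.7 μs.
Processing at 2 router(s): 2 × 0.41 ms = 820 μs.
End-to-end = 11300 μs.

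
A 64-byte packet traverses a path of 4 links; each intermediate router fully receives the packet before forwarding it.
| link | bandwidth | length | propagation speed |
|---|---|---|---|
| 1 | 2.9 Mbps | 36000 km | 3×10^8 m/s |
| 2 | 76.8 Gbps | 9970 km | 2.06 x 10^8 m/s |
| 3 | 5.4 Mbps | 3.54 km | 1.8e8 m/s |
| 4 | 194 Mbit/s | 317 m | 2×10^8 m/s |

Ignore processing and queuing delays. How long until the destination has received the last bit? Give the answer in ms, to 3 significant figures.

L = 64 × 8 = 512 bits.
Transmission delays (L/R per hop): 0.176552, 6.66667e-06, 0.0948148, 0.00263918 ms; sum = 0.274012 ms.
Propagation delays (d/s per hop): 120, 48.3981, 0.0196667, 0.001585 ms; sum = 168.419 ms.
End-to-end = 169 ms.

169 ms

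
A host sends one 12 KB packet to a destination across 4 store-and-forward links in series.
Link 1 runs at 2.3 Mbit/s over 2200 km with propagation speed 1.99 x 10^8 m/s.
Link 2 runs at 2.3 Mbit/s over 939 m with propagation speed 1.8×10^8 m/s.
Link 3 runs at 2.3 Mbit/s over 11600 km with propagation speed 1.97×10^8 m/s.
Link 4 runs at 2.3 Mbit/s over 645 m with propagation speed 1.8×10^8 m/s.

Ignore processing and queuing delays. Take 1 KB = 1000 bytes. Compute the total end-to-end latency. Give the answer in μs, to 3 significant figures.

L = 96000 bits.
Transmission delay per hop = L/R = 96000/2300000 = 41739.1 μs; 4 hops → 166957 μs.
Propagation delays (d/s per hop): 11055.3, 5.21667, 58883.2, 3.58333 μs; sum = 69947.3 μs.
End-to-end = 237000 μs.

237000 μs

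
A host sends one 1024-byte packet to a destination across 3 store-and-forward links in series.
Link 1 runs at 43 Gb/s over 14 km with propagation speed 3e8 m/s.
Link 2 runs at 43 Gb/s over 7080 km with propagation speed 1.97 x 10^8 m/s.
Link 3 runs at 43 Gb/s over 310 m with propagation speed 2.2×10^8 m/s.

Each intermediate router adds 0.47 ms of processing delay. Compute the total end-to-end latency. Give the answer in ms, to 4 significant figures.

L = 1024 × 8 = 8192 bits.
Transmission delay per hop = L/R = 8192/43000000000 = 0.000190512 ms; 3 hops → 0.000571535 ms.
Propagation delays (d/s per hop): 0.0466667, 35.9391, 0.00140909 ms; sum = 35.9872 ms.
Processing at 2 router(s): 2 × 0.47 ms = 0.94 ms.
End-to-end = 36.93 ms.

36.93 ms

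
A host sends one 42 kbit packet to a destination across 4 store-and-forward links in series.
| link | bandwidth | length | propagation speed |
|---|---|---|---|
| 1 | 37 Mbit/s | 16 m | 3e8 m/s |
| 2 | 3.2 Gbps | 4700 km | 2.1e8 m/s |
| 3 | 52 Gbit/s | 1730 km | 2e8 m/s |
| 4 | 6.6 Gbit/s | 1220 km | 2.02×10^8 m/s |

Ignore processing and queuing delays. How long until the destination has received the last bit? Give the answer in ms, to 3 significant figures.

38.2 ms

L = 42000 bits.
Transmission delays (L/R per hop): 1.13514, 0.013125, 0.000807692, 0.00636364 ms; sum = 1.15543 ms.
Propagation delays (d/s per hop): 5.33333e-05, 22.381, 8.65, 6.0396 ms; sum = 37.0706 ms.
End-to-end = 38.2 ms.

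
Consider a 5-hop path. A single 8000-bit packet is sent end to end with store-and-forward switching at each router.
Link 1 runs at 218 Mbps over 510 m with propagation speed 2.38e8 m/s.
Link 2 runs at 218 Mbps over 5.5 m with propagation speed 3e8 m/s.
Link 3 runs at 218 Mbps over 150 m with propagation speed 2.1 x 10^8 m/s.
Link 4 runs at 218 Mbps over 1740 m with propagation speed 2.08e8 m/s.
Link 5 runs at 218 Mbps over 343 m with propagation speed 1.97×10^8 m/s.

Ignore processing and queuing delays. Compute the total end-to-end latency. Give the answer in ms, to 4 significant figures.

Transmission delay per hop = L/R = 8000/218000000 = 0.0366972 ms; 5 hops → 0.183486 ms.
Propagation delays (d/s per hop): 0.00214286, 1.83333e-05, 0.000714286, 0.00836538, 0.00174112 ms; sum = 0.012982 ms.
End-to-end = 0.1965 ms.

0.1965 ms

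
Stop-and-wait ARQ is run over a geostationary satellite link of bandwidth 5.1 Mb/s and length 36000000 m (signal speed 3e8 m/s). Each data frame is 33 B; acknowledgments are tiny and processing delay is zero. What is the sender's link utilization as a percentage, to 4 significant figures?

0.02156 %

t_tx = L/R = 264/5100000 = 5.17647e-05 s.
t_prop = 36000000/300000000 = 0.12 s; RTT = 0.24 s.
Cycle = t_tx + RTT = 0.240052 s.
Utilization = t_tx / cycle = 5.17647e-05/0.240052 = 0.02156 %.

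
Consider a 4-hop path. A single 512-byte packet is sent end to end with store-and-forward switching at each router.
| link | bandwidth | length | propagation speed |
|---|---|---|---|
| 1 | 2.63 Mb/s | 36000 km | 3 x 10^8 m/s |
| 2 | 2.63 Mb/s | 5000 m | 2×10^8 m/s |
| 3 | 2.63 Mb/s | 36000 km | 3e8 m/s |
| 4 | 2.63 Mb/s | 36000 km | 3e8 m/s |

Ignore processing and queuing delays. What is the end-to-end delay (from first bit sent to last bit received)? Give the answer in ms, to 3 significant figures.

L = 512 × 8 = 4096 bits.
Transmission delay per hop = L/R = 4096/2630000 = 1.55741 ms; 4 hops → 6.22966 ms.
Propagation delays (d/s per hop): 120, 0.025, 120, 120 ms; sum = 360.025 ms.
End-to-end = 366 ms.

366 ms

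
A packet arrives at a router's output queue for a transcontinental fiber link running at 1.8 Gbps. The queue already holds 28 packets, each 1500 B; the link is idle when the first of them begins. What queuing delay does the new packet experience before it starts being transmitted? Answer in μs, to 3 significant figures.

187 μs

Each queued packet: L/R = 12000/1800000000 = 6.66667 μs.
28 queued → 186.667 μs.
Queuing delay = 187 μs.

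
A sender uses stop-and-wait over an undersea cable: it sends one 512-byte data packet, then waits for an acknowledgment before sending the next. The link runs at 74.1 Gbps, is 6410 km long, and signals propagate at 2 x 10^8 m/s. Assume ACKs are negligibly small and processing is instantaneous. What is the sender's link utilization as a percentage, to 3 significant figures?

0.0000862 %

t_tx = L/R = 4096/74100000000 = 5.52767e-08 s.
t_prop = 6410000/200000000 = 0.03205 s; RTT = 0.0641 s.
Cycle = t_tx + RTT = 0.0641001 s.
Utilization = t_tx / cycle = 5.52767e-08/0.0641001 = 0.0000862 %.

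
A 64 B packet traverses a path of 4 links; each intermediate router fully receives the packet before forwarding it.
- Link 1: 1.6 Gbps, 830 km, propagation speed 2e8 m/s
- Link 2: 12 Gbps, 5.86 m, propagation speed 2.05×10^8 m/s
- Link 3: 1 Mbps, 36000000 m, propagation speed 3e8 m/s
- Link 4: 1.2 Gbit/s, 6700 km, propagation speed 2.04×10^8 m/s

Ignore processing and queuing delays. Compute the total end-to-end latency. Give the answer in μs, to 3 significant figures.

158000 μs

L = 64 × 8 = 512 bits.
Transmission delays (L/R per hop): 0.32, 0.0426667, 512, 0.426667 μs; sum = 512.789 μs.
Propagation delays (d/s per hop): 4150, 0.0285854, 120000, 32843.1 μs; sum = 156993 μs.
End-to-end = 158000 μs.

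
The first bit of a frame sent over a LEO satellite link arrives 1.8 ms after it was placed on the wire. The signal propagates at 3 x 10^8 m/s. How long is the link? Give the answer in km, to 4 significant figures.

540.0 km

d = s × t_prop = 300000000 × 0.0018 = 540.0 km.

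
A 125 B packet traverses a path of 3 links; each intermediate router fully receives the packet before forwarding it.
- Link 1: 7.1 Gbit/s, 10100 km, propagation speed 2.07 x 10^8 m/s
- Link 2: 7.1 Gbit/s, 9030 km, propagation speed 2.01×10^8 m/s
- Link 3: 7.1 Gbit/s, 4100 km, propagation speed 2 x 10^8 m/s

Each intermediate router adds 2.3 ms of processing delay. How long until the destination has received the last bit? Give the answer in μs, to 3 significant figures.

L = 125 × 8 = 1000 bits.
Transmission delay per hop = L/R = 1000/7100000000 = 0.140845 μs; 3 hops → 0.422535 μs.
Propagation delays (d/s per hop): 48792.3, 44925.4, 20500 μs; sum = 114218 μs.
Processing at 2 router(s): 2 × 2.3 ms = 4600 μs.
End-to-end = 119000 μs.

119000 μs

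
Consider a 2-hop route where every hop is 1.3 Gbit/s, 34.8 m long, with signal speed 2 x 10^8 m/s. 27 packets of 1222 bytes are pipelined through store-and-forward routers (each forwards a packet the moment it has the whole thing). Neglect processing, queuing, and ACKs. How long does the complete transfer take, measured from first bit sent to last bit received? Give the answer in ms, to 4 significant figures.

0.2109 ms

Per-hop transmission t_tx = L/R = 9776/1300000000 = 0.00752 ms.
Per-hop propagation t_prop = 34.8/200000000 = 0.000174 ms.
Pipeline fill: first packet needs 2·t_tx to clear all hops; remaining 26 packets each add one t_tx.
Total = (2+27-1)·t_tx + 2·t_prop = 28·0.00752 + 2·0.000174 = 0.2109 ms.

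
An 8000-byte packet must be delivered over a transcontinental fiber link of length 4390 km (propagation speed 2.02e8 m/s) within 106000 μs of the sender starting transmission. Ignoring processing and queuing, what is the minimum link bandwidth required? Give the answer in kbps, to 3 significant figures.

L = 64000 bits.
Propagation delay = 4390000 / 202000000 = 21732.7 μs.
Transmission budget = 106000 − 21732.7 = 84267.3 μs.
R ≥ L / t_tx = 64000 bits / 0.0842673 s = 759 kbps.

759 kbps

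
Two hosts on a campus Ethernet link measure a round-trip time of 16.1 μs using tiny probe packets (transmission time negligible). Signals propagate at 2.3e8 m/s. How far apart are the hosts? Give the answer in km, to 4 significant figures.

One-way propagation = RTT/2 = 8.05 μs.
d = s × t = 2.3e+08 × 8.05e-06 = 1.852 km.

1.852 km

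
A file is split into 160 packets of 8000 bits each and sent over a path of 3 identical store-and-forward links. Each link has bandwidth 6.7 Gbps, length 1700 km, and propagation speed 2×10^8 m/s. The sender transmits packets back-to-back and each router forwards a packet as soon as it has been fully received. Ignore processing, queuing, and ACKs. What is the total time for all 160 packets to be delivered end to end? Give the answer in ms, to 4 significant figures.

Per-hop transmission t_tx = L/R = 8000/6700000000 = 0.00119403 ms.
Per-hop propagation t_prop = 1700000/200000000 = 8.5 ms.
Pipeline fill: first packet needs 3·t_tx to clear all hops; remaining 159 packets each add one t_tx.
Total = (3+160-1)·t_tx + 3·t_prop = 162·0.00119403 + 3·8.5 = 25.69 ms.

25.69 ms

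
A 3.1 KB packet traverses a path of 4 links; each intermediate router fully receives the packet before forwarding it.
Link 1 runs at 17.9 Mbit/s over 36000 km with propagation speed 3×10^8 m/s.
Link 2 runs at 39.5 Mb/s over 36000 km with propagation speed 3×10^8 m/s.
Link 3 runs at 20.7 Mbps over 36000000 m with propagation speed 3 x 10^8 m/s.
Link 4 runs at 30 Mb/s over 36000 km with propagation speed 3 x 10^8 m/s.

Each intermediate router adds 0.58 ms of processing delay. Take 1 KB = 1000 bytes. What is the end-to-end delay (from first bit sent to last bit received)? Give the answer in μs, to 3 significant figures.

486000 μs

L = 24800 bits.
Transmission delays (L/R per hop): 1385.47, 627.848, 1198.07, 826.667 μs; sum = 4038.06 μs.
Propagation delays (d/s per hop): 120000, 120000, 120000, 120000 μs; sum = 480000 μs.
Processing at 3 router(s): 3 × 0.58 ms = 1740 μs.
End-to-end = 486000 μs.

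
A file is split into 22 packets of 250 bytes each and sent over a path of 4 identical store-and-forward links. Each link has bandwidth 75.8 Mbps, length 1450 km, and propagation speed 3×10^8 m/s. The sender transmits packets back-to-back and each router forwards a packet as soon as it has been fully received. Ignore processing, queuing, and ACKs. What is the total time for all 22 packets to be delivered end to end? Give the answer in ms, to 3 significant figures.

20.0 ms

Per-hop transmission t_tx = L/R = 2000/75800000 = 0.0263852 ms.
Per-hop propagation t_prop = 1450000/300000000 = 4.83333 ms.
Pipeline fill: first packet needs 4·t_tx to clear all hops; remaining 21 packets each add one t_tx.
Total = (4+22-1)·t_tx + 4·t_prop = 25·0.0263852 + 4·4.83333 = 20.0 ms.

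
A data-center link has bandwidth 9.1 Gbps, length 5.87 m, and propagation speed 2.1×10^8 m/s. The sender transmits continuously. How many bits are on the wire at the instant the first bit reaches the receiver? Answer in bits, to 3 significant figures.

254 bits

Propagation delay = 5.87 / 210000000 = 2.79524e-08 s.
BDP = R × t_prop = 9100000000 × 2.79524e-08 = 254.367 bits.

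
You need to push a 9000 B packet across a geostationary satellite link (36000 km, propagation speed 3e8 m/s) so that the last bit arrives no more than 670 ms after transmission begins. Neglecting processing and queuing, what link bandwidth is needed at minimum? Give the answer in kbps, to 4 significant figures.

L = 72000 bits.
Propagation delay = 36000000 / 300000000 = 120 ms.
Transmission budget = 670 − 120 = 550 ms.
R ≥ L / t_tx = 72000 bits / 0.55 s = 130.9 kbps.

130.9 kbps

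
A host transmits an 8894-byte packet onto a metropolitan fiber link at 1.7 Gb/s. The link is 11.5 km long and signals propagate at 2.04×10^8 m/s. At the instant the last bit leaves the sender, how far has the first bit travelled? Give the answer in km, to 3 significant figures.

t_tx = L/R = 71152/1700000000 = 4.18541e-05 s.
Distance = s × t_tx = 204000000 × 4.18541e-05 = 8.54 km.

8.54 km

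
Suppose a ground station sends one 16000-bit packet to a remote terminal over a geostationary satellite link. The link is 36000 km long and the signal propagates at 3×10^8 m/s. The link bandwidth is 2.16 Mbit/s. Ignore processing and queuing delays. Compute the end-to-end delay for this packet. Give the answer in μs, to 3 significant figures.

127000 μs

Transmission delay = L/R = 16000 / 2160000 = 7407.41 μs.
Propagation delay = d/s = 36000000 m / 300000000 m/s = 120000 μs.
Total = 127000 μs.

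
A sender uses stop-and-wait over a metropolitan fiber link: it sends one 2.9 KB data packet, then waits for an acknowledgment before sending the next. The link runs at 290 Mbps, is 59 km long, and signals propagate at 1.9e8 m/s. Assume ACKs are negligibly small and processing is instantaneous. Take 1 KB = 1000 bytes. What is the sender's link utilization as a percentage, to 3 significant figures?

11.4 %

t_tx = L/R = 23200/290000000 = 8e-05 s.
t_prop = 59000/190000000 = 0.000310526 s; RTT = 0.000621053 s.
Cycle = t_tx + RTT = 0.000701053 s.
Utilization = t_tx / cycle = 8e-05/0.000701053 = 11.4 %.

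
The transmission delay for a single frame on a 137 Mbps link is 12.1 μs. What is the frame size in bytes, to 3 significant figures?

207 bytes

L = R × t_tx = 137000000 b/s × 1.21e-05 s = 1657.7 bits.
In bytes: 1657.7 / 8 = 207 bytes.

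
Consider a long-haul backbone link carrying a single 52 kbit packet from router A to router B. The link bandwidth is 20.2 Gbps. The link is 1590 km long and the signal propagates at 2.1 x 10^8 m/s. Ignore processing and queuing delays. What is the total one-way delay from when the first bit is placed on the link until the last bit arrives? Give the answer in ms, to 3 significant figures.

L = 52000 bits.
Transmission delay = L/R = 52000 / 20200000000 = 0.00257426 ms.
Propagation delay = d/s = 1590000 m / 210000000 m/s = 7.57143 ms.
Total = 7.57 ms.

7.57 ms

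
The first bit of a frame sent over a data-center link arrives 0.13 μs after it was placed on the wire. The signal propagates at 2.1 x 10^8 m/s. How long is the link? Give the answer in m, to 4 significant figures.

27.30 m

d = s × t_prop = 210000000 × 1.3e-07 = 27.30 m.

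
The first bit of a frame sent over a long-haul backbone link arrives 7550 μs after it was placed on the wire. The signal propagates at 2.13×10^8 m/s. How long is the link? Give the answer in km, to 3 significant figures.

d = s × t_prop = 213000000 × 0.00755 = 1610 km.

1610 km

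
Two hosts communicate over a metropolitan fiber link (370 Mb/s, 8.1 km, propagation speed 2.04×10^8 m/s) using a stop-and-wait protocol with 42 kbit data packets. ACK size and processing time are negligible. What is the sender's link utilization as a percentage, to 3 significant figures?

58.8 %

t_tx = L/R = 42000/370000000 = 0.000113514 s.
t_prop = 8100/204000000 = 3.97059e-05 s; RTT = 7.94118e-05 s.
Cycle = t_tx + RTT = 0.000192925 s.
Utilization = t_tx / cycle = 0.000113514/0.000192925 = 58.8 %.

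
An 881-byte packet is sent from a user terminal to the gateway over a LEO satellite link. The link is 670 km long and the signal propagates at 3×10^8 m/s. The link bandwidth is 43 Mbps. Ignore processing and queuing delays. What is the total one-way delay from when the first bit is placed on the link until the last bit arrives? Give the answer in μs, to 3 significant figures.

2400 μs

L = 881 × 8 = 7048 bits.
Transmission delay = L/R = 7048 / 43000000 = 163.907 μs.
Propagation delay = d/s = 670000 m / 300000000 m/s = 2233.33 μs.
Total = 2400 μs.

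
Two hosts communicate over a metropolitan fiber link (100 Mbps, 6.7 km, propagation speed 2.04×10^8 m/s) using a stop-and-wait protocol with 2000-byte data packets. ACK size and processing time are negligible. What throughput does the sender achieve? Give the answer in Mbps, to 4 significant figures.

t_tx = L/R = 16000/100000000 = 0.00016 s.
t_prop = 6700/204000000 = 3.28431e-05 s; RTT = 6.56863e-05 s.
Cycle = t_tx + RTT = 0.000225686 s.
Throughput = L / cycle = 16000 / 0.000225686 = 70.89 Mbps.

70.89 Mbps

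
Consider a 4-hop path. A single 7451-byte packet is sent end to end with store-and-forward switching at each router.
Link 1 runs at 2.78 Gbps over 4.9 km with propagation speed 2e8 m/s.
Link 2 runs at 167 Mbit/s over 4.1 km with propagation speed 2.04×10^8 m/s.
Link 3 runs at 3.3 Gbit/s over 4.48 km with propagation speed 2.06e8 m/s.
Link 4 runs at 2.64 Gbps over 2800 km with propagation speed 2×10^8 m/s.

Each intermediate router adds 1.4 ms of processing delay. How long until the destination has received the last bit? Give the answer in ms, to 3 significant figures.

18.7 ms

L = 7451 × 8 = 59608 bits.
Transmission delays (L/R per hop): 0.0214417, 0.356934, 0.018063, 0.0225788 ms; sum = 0.419018 ms.
Propagation delays (d/s per hop): 0.0245, 0.020098, 0.0217476, 14 ms; sum = 14.0663 ms.
Processing at 3 router(s): 3 × 1.4 ms = 4.2 ms.
End-to-end = 18.7 ms.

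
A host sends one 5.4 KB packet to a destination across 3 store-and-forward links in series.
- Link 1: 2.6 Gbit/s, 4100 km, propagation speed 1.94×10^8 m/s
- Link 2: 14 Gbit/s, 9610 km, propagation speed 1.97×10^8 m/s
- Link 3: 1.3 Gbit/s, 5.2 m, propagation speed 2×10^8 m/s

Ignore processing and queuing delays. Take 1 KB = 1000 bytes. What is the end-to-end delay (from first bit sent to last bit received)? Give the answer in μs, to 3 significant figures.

70000 μs

L = 43200 bits.
Transmission delays (L/R per hop): 16.6154, 3.08571, 33.2308 μs; sum = 52.9319 μs.
Propagation delays (d/s per hop): 21134, 48781.7, 0.026 μs; sum = 69915.8 μs.
End-to-end = 70000 μs.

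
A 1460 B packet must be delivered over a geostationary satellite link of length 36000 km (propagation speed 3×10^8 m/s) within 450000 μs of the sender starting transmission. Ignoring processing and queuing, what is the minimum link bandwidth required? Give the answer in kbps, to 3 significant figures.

35.4 kbps

L = 11680 bits.
Propagation delay = 36000000 / 300000000 = 120000 μs.
Transmission budget = 450000 − 120000 = 330000 μs.
R ≥ L / t_tx = 11680 bits / 0.33 s = 35.4 kbps.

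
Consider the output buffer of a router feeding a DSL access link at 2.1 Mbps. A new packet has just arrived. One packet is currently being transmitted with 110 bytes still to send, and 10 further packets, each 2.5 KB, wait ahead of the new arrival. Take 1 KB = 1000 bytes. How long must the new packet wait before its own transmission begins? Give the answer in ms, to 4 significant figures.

Each queued packet: L/R = 20000/2100000 = 9.52381 ms.
10 queued → 95.2381 ms.
Plus remaining 880 bits of current packet: 0.419048 ms.
Queuing delay = 95.66 ms.

95.66 ms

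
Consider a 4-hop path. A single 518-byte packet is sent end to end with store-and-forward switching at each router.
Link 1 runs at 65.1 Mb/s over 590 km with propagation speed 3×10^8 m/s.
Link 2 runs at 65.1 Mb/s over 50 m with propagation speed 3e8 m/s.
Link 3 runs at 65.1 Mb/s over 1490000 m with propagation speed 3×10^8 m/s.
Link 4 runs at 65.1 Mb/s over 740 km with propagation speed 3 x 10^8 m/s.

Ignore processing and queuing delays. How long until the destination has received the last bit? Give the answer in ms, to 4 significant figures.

L = 518 × 8 = 4144 bits.
Transmission delay per hop = L/R = 4144/6.51e+07 = 0.0636559 ms; 4 hops → 0.254624 ms.
Propagation delays (d/s per hop): 1.96667, 0.000166667, 4.96667, 2.46667 ms; sum = 9.40017 ms.
End-to-end = 9.655 ms.

9.655 ms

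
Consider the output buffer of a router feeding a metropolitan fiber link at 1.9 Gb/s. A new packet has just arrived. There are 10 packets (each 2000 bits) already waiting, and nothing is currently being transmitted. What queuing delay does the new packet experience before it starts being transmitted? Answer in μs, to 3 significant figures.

10.5 μs

Each queued packet: L/R = 2000/1900000000 = 1.05263 μs.
10 queued → 10.5263 μs.
Queuing delay = 10.5 μs.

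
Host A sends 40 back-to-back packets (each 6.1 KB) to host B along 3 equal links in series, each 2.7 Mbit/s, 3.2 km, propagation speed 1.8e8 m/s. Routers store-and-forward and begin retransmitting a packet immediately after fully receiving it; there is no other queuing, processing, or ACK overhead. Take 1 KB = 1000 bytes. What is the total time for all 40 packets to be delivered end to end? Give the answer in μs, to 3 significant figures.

Per-hop transmission t_tx = L/R = 48800/2700000 = 18074.1 μs.
Per-hop propagation t_prop = 3200/180000000 = 17.7778 μs.
Pipeline fill: first packet needs 3·t_tx to clear all hops; remaining 39 packets each add one t_tx.
Total = (3+40-1)·t_tx + 3·t_prop = 42·18074.1 + 3·17.7778 = 759000 μs.

759000 μs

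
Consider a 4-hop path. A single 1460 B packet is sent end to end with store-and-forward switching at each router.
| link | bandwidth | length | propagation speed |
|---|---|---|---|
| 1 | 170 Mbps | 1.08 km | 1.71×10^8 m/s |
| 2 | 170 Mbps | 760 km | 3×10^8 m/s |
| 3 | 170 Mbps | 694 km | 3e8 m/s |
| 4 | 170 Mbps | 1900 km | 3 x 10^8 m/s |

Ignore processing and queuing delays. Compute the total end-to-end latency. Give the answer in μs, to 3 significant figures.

L = 1460 × 8 = 11680 bits.
Transmission delay per hop = L/R = 11680/170000000 = 68.7059 μs; 4 hops → 274.824 μs.
Propagation delays (d/s per hop): 6.31579, 2533.33, 2313.33, 6333.33 μs; sum = 11186.3 μs.
End-to-end = 11500 μs.

11500 μs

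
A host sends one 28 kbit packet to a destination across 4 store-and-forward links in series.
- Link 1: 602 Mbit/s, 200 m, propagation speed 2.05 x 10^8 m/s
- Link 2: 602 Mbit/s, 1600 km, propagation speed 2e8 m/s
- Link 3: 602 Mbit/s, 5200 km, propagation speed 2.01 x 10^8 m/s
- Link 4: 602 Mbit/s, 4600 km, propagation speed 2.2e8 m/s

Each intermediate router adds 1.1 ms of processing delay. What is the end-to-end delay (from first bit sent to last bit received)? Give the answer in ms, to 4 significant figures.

L = 28000 bits.
Transmission delay per hop = L/R = 28000/602000000 = 0.0465116 ms; 4 hops → 0.186047 ms.
Propagation delays (d/s per hop): 0.00097561, 8, 25.8706, 20.9091 ms; sum = 54.7807 ms.
Processing at 3 router(s): 3 × 1.1 ms = 3.3 ms.
End-to-end = 58.27 ms.

58.27 ms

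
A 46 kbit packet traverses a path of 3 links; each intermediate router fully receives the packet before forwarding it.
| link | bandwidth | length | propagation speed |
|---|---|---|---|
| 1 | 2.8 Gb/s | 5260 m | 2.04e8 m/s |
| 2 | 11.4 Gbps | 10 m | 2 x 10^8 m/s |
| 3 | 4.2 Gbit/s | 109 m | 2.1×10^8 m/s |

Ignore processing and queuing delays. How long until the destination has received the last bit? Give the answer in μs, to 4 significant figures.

57.77 μs

L = 46000 bits.
Transmission delays (L/R per hop): 16.4286, 4.03509, 10.9524 μs; sum = 31.416 μs.
Propagation delays (d/s per hop): 25.7843, 0.05, 0.519048 μs; sum = 26.3534 μs.
End-to-end = 57.77 μs.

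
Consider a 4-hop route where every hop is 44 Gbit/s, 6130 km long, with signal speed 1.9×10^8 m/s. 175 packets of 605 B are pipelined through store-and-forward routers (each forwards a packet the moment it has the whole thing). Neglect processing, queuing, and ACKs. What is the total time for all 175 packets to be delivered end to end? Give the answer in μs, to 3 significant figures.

Per-hop transmission t_tx = L/R = 4840/44000000000 = 0.11 μs.
Per-hop propagation t_prop = 6130000/190000000 = 32263.2 μs.
Pipeline fill: first packet needs 4·t_tx to clear all hops; remaining 174 packets each add one t_tx.
Total = (4+175-1)·t_tx + 4·t_prop = 178·0.11 + 4·32263.2 = 129000 μs.

129000 μs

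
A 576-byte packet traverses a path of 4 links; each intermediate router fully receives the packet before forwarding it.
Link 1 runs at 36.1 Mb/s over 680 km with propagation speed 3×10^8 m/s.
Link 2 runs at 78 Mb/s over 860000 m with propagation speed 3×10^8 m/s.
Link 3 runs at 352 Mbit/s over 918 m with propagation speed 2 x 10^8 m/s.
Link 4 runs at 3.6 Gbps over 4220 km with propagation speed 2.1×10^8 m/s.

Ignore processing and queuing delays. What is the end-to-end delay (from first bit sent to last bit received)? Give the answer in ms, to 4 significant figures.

25.43 ms

L = 576 × 8 = 4608 bits.
Transmission delays (L/R per hop): 0.127645, 0.0590769, 0.0130909, 0.00128 ms; sum = 0.201093 ms.
Propagation delays (d/s per hop): 2.26667, 2.86667, 0.00459, 20.0952 ms; sum = 25.2332 ms.
End-to-end = 25.43 ms.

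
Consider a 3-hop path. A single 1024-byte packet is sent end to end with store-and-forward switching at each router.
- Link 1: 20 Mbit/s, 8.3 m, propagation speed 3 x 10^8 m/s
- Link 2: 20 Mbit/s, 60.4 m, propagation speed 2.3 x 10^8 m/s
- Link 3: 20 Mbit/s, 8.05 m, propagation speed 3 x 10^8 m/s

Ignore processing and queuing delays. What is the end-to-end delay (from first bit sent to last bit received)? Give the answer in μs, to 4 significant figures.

L = 1024 × 8 = 8192 bits.
Transmission delay per hop = L/R = 8192/20000000 = 409.6 μs; 3 hops → 1228.8 μs.
Propagation delays (d/s per hop): 0.0276667, 0.262609, 0.0268333 μs; sum = 0.317109 μs.
End-to-end = 1229 μs.

1229 μs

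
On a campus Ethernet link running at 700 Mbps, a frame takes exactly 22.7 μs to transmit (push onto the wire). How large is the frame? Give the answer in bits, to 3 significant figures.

L = R × t_tx = 700000000 b/s × 2.27e-05 s = 15890 bits.

15900 bits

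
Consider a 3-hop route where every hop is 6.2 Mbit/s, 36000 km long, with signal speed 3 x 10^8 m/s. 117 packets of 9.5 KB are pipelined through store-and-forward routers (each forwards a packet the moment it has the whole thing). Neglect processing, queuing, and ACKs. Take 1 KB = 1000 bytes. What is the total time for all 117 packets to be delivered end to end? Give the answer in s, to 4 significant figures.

1.819 s

Per-hop transmission t_tx = L/R = 76000/6200000 = 0.0122581 s.
Per-hop propagation t_prop = 36000000/300000000 = 0.12 s.
Pipeline fill: first packet needs 3·t_tx to clear all hops; remaining 116 packets each add one t_tx.
Total = (3+117-1)·t_tx + 3·t_prop = 119·0.0122581 + 3·0.12 = 1.819 s.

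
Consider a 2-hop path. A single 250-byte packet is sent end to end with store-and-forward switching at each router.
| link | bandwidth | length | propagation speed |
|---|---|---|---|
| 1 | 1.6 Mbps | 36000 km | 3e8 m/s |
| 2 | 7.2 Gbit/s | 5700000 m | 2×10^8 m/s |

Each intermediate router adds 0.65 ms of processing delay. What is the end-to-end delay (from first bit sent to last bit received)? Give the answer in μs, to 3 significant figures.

150000 μs

L = 250 × 8 = 2000 bits.
Transmission delays (L/R per hop): 1250, 0.277778 μs; sum = 1250.28 μs.
Propagation delays (d/s per hop): 120000, 28500 μs; sum = 148500 μs.
Processing at 1 router(s): 1 × 0.65 ms = 650 μs.
End-to-end = 150000 μs.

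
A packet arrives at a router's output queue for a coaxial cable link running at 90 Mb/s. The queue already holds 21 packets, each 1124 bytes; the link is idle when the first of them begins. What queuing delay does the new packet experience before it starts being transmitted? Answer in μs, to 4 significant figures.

2098 μs

Each queued packet: L/R = 8992/90000000 = 99.9111 μs.
21 queued → 2098.13 μs.
Queuing delay = 2098 μs.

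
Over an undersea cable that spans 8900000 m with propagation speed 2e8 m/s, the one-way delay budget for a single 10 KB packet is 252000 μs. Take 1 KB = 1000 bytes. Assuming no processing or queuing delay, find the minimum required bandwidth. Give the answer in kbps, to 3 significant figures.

L = 80000 bits.
Propagation delay = 8900000 / 200000000 = 44500 μs.
Transmission budget = 252000 − 44500 = 207500 μs.
R ≥ L / t_tx = 80000 bits / 0.2075 s = 386 kbps.

386 kbps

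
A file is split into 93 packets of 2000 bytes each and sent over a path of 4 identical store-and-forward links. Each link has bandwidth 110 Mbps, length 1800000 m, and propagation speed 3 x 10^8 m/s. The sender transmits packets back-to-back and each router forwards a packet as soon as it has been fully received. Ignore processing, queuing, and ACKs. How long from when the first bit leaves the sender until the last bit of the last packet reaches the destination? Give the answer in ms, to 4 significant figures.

Per-hop transmission t_tx = L/R = 16000/110000000 = 0.145455 ms.
Per-hop propagation t_prop = 1800000/300000000 = 6 ms.
Pipeline fill: first packet needs 4·t_tx to clear all hops; remaining 92 packets each add one t_tx.
Total = (4+93-1)·t_tx + 4·t_prop = 96·0.145455 + 4·6 = 37.96 ms.

37.96 ms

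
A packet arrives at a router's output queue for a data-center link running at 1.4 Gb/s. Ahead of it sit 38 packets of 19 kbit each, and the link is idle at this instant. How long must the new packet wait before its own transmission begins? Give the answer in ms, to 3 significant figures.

0.516 ms

Each queued packet: L/R = 19000/1400000000 = 0.0135714 ms.
38 queued → 0.515714 ms.
Queuing delay = 0.516 ms.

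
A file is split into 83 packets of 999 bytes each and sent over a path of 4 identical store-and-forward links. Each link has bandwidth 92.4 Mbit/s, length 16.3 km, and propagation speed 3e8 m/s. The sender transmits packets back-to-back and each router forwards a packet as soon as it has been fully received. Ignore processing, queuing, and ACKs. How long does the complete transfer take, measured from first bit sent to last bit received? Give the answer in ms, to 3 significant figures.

Per-hop transmission t_tx = L/R = 7992/92400000 = 0.0864935 ms.
Per-hop propagation t_prop = 16300/300000000 = 0.0543333 ms.
Pipeline fill: first packet needs 4·t_tx to clear all hops; remaining 82 packets each add one t_tx.
Total = (4+83-1)·t_tx + 4·t_prop = 86·0.0864935 + 4·0.0543333 = 7.66 ms.

7.66 ms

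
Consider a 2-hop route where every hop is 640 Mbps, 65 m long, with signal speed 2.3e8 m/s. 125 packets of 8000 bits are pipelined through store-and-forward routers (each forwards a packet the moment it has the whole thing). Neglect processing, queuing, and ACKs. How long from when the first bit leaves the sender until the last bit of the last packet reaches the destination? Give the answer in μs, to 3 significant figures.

Per-hop transmission t_tx = L/R = 8000/640000000 = 12.5 μs.
Per-hop propagation t_prop = 65/2.3e+08 = 0.282609 μs.
Pipeline fill: first packet needs 2·t_tx to clear all hops; remaining 124 packets each add one t_tx.
Total = (2+125-1)·t_tx + 2·t_prop = 126·12.5 + 2·0.282609 = 1580 μs.

1580 μs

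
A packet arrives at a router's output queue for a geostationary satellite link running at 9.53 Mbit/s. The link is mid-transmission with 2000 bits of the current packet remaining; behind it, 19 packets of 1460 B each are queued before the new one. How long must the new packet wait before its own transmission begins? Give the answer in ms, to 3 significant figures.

Each queued packet: L/R = 11680/9530000 = 1.2256 ms.
19 queued → 23.2865 ms.
Plus remaining 2000 bits of current packet: 0.209864 ms.
Queuing delay = 23.5 ms.

23.5 ms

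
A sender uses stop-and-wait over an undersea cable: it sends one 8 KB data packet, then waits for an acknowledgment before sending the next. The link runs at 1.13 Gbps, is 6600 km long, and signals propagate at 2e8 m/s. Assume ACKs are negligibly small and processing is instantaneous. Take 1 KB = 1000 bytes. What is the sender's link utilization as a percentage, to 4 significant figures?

0.08574 %

t_tx = L/R = 64000/1130000000 = 5.66372e-05 s.
t_prop = 6600000/200000000 = 0.033 s; RTT = 0.066 s.
Cycle = t_tx + RTT = 0.0660566 s.
Utilization = t_tx / cycle = 5.66372e-05/0.0660566 = 0.08574 %.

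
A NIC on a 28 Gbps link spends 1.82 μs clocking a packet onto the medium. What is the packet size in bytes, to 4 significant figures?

6370 bytes

L = R × t_tx = 28000000000 b/s × 1.82e-06 s = 50960 bits.
In bytes: 50960 / 8 = 6370 bytes.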